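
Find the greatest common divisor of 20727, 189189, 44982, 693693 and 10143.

441

20727 = 3² · 7² · 47; 189189 = 3³ · 7² · 11 · 13; 44982 = 2 · 3³ · 7² · 17; 693693 = 3² · 7² · 11² · 13; 10143 = 3² · 7² · 23
gcd takes min exponent of each prime: 3² · 7² = 441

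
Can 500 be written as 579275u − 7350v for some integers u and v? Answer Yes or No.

By Bézout, 579275u − 7350v = 500 has integer solutions iff gcd(579275, 7350) | 500.
Euclid: 579275 = 78·7350 + 5975; 7350 = 1·5975 + 1375; 5975 = 4·1375 + 475; 1375 = 2·475 + 425; 475 = 1·425 + 50; 425 = 8·50 + 25; 50 = 2·25 + 0. gcd = 25; 500 mod 25 = 0. Yes.

Yes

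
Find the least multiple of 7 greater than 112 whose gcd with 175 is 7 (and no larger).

Multiples of 7 above 112: 7·17, 7·18, … . Need the cofactor coprime to 175/7 = 25.
Checking s = 17, 18, … the first with gcd(s, 25) = 1 is s = 17, giving 119.

119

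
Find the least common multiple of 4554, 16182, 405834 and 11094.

4554 = 2 · 3² · 11 · 23; 16182 = 2 · 3² · 29 · 31; 405834 = 2 · 3 · 11² · 13 · 43; 11094 = 2 · 3 · 43²
lcm takes max exponent of each prime: 2 · 3² · 11² · 13 · 23 · 29 · 31 · 43² = 1082494420722

1082494420722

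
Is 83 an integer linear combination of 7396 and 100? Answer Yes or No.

No

By Bézout, 7396u − 100v = 83 has integer solutions iff gcd(7396, 100) | 83.
Euclid: 7396 = 73·100 + 96; 100 = 1·96 + 4; 96 = 24·4 + 0. gcd = 4; 83 mod 4 = 3. No.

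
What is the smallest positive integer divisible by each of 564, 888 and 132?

lcm(564, 888) = 564·888/gcd = 500832/12 = 41736
lcm(41736, 132) = 41736·132/gcd = 5509152/12 = 459096

459096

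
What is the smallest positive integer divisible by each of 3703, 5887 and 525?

3703 = 7 · 23²; 5887 = 7 · 29²; 525 = 3 · 5² · 7
lcm takes max exponent of each prime: 3 · 5² · 7 · 23² · 29² = 233566725

233566725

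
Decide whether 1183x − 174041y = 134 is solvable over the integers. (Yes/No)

By Bézout, 1183x − 174041y = 134 has integer solutions iff gcd(1183, 174041) | 134.
Euclid: 174041 = 147·1183 + 140; 1183 = 8·140 + 63; 140 = 2·63 + 14; 63 = 4·14 + 7; 14 = 2·7 + 0. gcd = 7; 134 mod 7 = 1. No.

No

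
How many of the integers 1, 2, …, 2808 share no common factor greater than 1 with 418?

Prime factors of 418: 2, 11, 19. Count integers ≤ 2808 divisible by none of them.
By inclusion–exclusion: 2808 − ⌊2808/2⌋ − ⌊2808/11⌋ − ⌊2808/19⌋ + ⌊2808/22⌋ + ⌊2808/38⌋ + ⌊2808/209⌋ − ⌊2808/418⌋ = 1209.

1209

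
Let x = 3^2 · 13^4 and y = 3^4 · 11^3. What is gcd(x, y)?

min exponent per shared prime: 3^2 = 9

9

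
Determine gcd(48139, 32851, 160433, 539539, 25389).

gcd(48139, 32851): 48139 = 1·32851 + 15288; 32851 = 2·15288 + 2275; 15288 = 6·2275 + 1638; 2275 = 1·1638 + 637; 1638 = 2·637 + 364; 637 = 1·364 + 273; 364 = 1·273 + 91; 273 = 3·91 + 0 → 91
gcd(91, 160433): 160433 = 1763·91 + 0 → 91
gcd(91, 539539): 539539 = 5929·91 + 0 → 91
gcd(91, 25389): 25389 = 279·91 + 0 → 91

91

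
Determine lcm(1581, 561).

1581 = 3 · 17 · 31; 561 = 3 · 11 · 17
max exponents: 3 · 11 · 17 · 31 = 17391

17391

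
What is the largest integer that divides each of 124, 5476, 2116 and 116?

4

124 = 2² · 31; 5476 = 2² · 37²; 2116 = 2² · 23²; 116 = 2² · 29
gcd takes min exponent of each prime: 2² = 4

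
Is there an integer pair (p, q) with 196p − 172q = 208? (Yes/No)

Yes

gcd(196, 172): 196 = 1·172 + 24; 172 = 7·24 + 4; 24 = 6·4 + 0 → 4
4 divides 208, so a solution exists.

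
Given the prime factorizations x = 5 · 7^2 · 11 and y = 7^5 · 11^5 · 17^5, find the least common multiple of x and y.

max exponent per prime: 5 · 7^5 · 11^5 · 17^5 = 19216232164027745

19216232164027745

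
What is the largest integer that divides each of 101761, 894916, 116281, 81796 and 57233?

121

101761 = 11² · 29²; 894916 = 2² · 11² · 43²; 116281 = 11² · 31²; 81796 = 2² · 11² · 13²; 57233 = 11³ · 43
gcd takes min exponent of each prime: 11² = 121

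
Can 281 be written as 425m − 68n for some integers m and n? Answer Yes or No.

gcd(425, 68): 425 = 6·68 + 17; 68 = 4·17 + 0 → 17
17 does not divide 281, so a solution does not exist.

No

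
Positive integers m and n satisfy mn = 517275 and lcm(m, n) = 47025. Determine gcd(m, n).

11

From gcd × lcm = mn: gcd = 517275 / 47025 = 11.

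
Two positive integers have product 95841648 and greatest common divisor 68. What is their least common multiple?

1409436

gcd·lcm = product, so lcm = 95841648/68 = 1409436.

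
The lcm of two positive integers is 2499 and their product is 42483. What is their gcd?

17

From gcd × lcm = pq: gcd = 42483 / 2499 = 17.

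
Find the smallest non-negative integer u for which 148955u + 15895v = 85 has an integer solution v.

2686

Euclid: 148955 = 9·15895 + 5900; 15895 = 2·5900 + 4095; 5900 = 1·4095 + 1805; 4095 = 2·1805 + 485; 1805 = 3·485 + 350; 485 = 1·350 + 135; 350 = 2·135 + 80; 135 = 1·80 + 55; 80 = 1·55 + 25; 55 = 2·25 + 5; 25 = 5·5 + 0 → gcd = 5; 85 = 5·17.
Back-substitution yields 148955·(-590) + 15895·(5529) = 5, so one solution is u = -590·17 = -10030, v = 5529·17 = 93993.
Solutions in u differ by 15895/5 = 3179; the one in [0, 3179) is -10030 mod 3179 = 2686.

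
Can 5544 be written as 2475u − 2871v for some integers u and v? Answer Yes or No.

Yes

By Bézout, 2475u − 2871v = 5544 has integer solutions iff gcd(2475, 2871) | 5544.
Euclid: 2871 = 1·2475 + 396; 2475 = 6·396 + 99; 396 = 4·99 + 0. gcd = 99; 5544 mod 99 = 0. Yes.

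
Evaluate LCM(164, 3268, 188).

6297436

164 = 2² · 41; 3268 = 2² · 19 · 43; 188 = 2² · 47
lcm takes max exponent of each prime: 2² · 19 · 41 · 43 · 47 = 6297436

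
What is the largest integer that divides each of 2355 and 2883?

Euclid: 2883 = 1·2355 + 528; 2355 = 4·528 + 243; 528 = 2·243 + 42; 243 = 5·42 + 33; 42 = 1·33 + 9; 33 = 3·9 + 6; 9 = 1·6 + 3; 6 = 2·3 + 0. Last nonzero remainder: 3.

3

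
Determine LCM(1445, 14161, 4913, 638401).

2658940165

1445 = 5 · 17²; 14161 = 7² · 17²; 4913 = 17³; 638401 = 17² · 47²
lcm takes max exponent of each prime: 5 · 7² · 17³ · 47² = 2658940165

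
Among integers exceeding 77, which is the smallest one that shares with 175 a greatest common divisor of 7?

Multiples of 7 above 77: 7·12, 7·13, … . Need the cofactor coprime to 175/7 = 25.
Checking s = 12, 13, … the first with gcd(s, 25) = 1 is s = 12, giving 84.

84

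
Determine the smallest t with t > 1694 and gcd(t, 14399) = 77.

1771

14399 = 77·187. Any t with gcd(t, 14399) = 77 is a multiple of 77, say 77s, with s coprime to 187.
Need s > 1694/77, so s ≥ 23. First s ≥ 23 with gcd(s, 187) = 1 is s = 23. Thus t = 77·23 = 1771.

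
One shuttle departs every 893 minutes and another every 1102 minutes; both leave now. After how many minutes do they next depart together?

893 = 19 · 47; 1102 = 2 · 19 · 29
max exponents: 2 · 19 · 29 · 47 = 51794

51794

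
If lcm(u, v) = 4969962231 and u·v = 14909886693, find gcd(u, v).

From gcd × lcm = uv: gcd = 14909886693 / 4969962231 = 3.

3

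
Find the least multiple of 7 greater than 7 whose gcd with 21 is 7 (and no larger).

14

21 = 7·3. Any k with gcd(k, 21) = 7 is a multiple of 7, say 7s, with s coprime to 3.
Need s > 7/7, so s ≥ 2. First s ≥ 2 with gcd(s, 3) = 1 is s = 2. Thus k = 7·2 = 14.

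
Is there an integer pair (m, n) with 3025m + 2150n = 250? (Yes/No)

gcd(3025, 2150): 3025 = 1·2150 + 875; 2150 = 2·875 + 400; 875 = 2·400 + 75; 400 = 5·75 + 25; 75 = 3·25 + 0 → 25
25 divides 250, so a solution exists.

Yes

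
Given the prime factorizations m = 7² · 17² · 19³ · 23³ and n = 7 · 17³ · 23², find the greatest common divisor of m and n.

1070167

min exponent per shared prime: 7 · 17² · 23² = 1070167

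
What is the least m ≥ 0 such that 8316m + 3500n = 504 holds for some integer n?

19

gcd(8316, 3500) = 28 (Euclid: 8316 = 2·3500 + 1316; 3500 = 2·1316 + 868; 1316 = 1·868 + 448; 868 = 1·448 + 420; 448 = 1·420 + 28; 420 = 15·28 + 0), and 28 | 504.
Extended Euclid: 8316·(8) + 3500·(-19) = 28. Scale by 18: m₀ = 144.
General solution m = m₀ + 125t; reducing mod 125 gives m = 19 (and n = -45).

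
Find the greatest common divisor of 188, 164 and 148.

4

188 = 2² · 47; 164 = 2² · 41; 148 = 2² · 37
gcd takes min exponent of each prime: 2² = 4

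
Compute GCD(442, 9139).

Euclid: 9139 = 20·442 + 299; 442 = 1·299 + 143; 299 = 2·143 + 13; 143 = 11·13 + 0. Last nonzero remainder: 13.

13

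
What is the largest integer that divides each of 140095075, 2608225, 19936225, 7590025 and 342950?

9025

gcd(140095075, 2608225): 140095075 = 53·2608225 + 1859150; 2608225 = 1·1859150 + 749075; 1859150 = 2·749075 + 361000; 749075 = 2·361000 + 27075; 361000 = 13·27075 + 9025; 27075 = 3·9025 + 0 → 9025
gcd(9025, 19936225): 19936225 = 2209·9025 + 0 → 9025
gcd(9025, 7590025): 7590025 = 841·9025 + 0 → 9025
gcd(9025, 342950): 342950 = 38·9025 + 0 → 9025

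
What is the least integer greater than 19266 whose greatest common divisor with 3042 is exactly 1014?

Multiples of 1014 above 19266: 1014·20, 1014·21, … . Need the cofactor coprime to 3042/1014 = 3.
Checking s = 20, 21, … the first with gcd(s, 3) = 1 is s = 20, giving 20280.

20280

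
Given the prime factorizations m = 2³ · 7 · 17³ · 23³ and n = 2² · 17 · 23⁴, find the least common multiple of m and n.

max exponent per prime: 2³ · 7 · 17³ · 23⁴ = 76992094648

76992094648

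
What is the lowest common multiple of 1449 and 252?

1449 = 3² · 7 · 23; 252 = 2² · 3² · 7
max exponents: 2² · 3² · 7 · 23 = 5796

5796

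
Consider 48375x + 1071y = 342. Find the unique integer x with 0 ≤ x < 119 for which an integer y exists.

Reduce mod 1071: 48375x ≡ 342 (mod 1071). With g = gcd(48375, 1071) = 9 dividing 342, divide through: 5375x ≡ 38 (mod 119).
Since gcd(5375, 119) = 1, x ≡ 38·(5375)⁻¹ ≡ 109 (mod 119). Smallest non-negative: 109.

109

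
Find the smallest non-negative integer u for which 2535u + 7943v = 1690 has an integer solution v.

Euclid: 7943 = 3·2535 + 338; 2535 = 7·338 + 169; 338 = 2·169 + 0 → gcd = 169; 1690 = 169·10.
Back-substitution yields 2535·(22) + 7943·(-7) = 169, so one solution is u = 22·10 = 220, v = -7·10 = -70.
Solutions in u differ by 7943/169 = 47; the one in [0, 47) is 220 mod 47 = 32.

32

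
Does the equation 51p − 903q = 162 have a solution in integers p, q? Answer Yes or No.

Yes

gcd(51, 903): 903 = 17·51 + 36; 51 = 1·36 + 15; 36 = 2·15 + 6; 15 = 2·6 + 3; 6 = 2·3 + 0 → 3
3 divides 162, so a solution exists.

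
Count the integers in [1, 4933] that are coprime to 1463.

3643

Prime factors of 1463: 7, 11, 19. Count integers ≤ 4933 divisible by none of them.
By inclusion–exclusion: 4933 − ⌊4933/7⌋ − ⌊4933/11⌋ − ⌊4933/19⌋ + ⌊4933/77⌋ + ⌊4933/133⌋ + ⌊4933/209⌋ − ⌊4933/1463⌋ = 3643.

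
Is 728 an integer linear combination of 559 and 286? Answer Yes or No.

Yes

By Bézout, 559x + 286y = 728 has integer solutions iff gcd(559, 286) | 728.
Euclid: 559 = 1·286 + 273; 286 = 1·273 + 13; 273 = 21·13 + 0. gcd = 13; 728 mod 13 = 0. Yes.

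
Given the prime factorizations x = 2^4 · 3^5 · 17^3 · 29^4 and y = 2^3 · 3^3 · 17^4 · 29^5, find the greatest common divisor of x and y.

750572255448

min exponent per shared prime: 2^3 · 3^3 · 17^3 · 29^4 = 750572255448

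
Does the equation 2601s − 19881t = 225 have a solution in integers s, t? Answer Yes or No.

By Bézout, 2601s − 19881t = 225 has integer solutions iff gcd(2601, 19881) | 225.
Euclid: 19881 = 7·2601 + 1674; 2601 = 1·1674 + 927; 1674 = 1·927 + 747; 927 = 1·747 + 180; 747 = 4·180 + 27; 180 = 6·27 + 18; 27 = 1·18 + 9; 18 = 2·9 + 0. gcd = 9; 225 mod 9 = 0. Yes.

Yes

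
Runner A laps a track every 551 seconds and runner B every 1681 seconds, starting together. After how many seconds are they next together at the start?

gcd first: 1681 = 3·551 + 28; 551 = 19·28 + 19; 28 = 1·19 + 9; 19 = 2·9 + 1; 9 = 9·1 + 0 → gcd = 1
lcm = 551·1681/gcd = 926231/1 = 926231

926231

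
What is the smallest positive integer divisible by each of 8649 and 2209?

19105641

gcd first: 8649 = 3·2209 + 2022; 2209 = 1·2022 + 187; 2022 = 10·187 + 152; 187 = 1·152 + 35; 152 = 4·35 + 12; 35 = 2·12 + 11; 12 = 1·11 + 1; 11 = 11·1 + 0 → gcd = 1
lcm = 8649·2209/gcd = 19105641/1 = 19105641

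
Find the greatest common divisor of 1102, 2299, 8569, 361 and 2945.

gcd(1102, 2299): 2299 = 2·1102 + 95; 1102 = 11·95 + 57; 95 = 1·57 + 38; 57 = 1·38 + 19; 38 = 2·19 + 0 → 19
gcd(19, 8569): 8569 = 451·19 + 0 → 19
gcd(19, 361): 361 = 19·19 + 0 → 19
gcd(19, 2945): 2945 = 155·19 + 0 → 19

19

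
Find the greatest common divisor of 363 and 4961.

363 = 3 · 11²
4961 = 11² · 41
Common: 11² = 121

121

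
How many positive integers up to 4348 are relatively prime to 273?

2294

Prime factors of 273: 3, 7, 13. Count integers ≤ 4348 divisible by none of them.
By inclusion–exclusion: 4348 − ⌊4348/3⌋ − ⌊4348/7⌋ − ⌊4348/13⌋ + ⌊4348/21⌋ + ⌊4348/39⌋ + ⌊4348/91⌋ − ⌊4348/273⌋ = 2294.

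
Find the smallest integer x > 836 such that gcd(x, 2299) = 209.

Multiples of 209 above 836: 209·5, 209·6, … . Need the cofactor coprime to 2299/209 = 11.
Checking s = 5, 6, … the first with gcd(s, 11) = 1 is s = 5, giving 1045.

1045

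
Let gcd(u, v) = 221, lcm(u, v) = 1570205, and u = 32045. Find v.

u·v = gcd·lcm = 221·1570205 = 347015305, so v = 347015305/32045 = 10829.

10829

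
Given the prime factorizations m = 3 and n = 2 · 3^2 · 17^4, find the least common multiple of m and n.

1503378

max exponent per prime: 2 · 3^2 · 17^4 = 1503378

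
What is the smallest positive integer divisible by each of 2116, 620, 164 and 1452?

2116 = 2² · 23²; 620 = 2² · 5 · 31; 164 = 2² · 41; 1452 = 2² · 3 · 11²
lcm takes max exponent of each prime: 2² · 3 · 5 · 11² · 23² · 31 · 41 = 4881326340

4881326340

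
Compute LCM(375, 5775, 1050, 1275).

375 = 3 · 5³; 5775 = 3 · 5² · 7 · 11; 1050 = 2 · 3 · 5² · 7; 1275 = 3 · 5² · 17
lcm takes max exponent of each prime: 2 · 3 · 5³ · 7 · 11 · 17 = 981750

981750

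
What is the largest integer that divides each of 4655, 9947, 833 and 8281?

gcd(4655, 9947): 9947 = 2·4655 + 637; 4655 = 7·637 + 196; 637 = 3·196 + 49; 196 = 4·49 + 0 → 49
gcd(49, 833): 833 = 17·49 + 0 → 49
gcd(49, 8281): 8281 = 169·49 + 0 → 49

49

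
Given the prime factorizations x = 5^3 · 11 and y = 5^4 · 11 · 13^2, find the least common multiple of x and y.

max exponent per prime: 5^4 · 11 · 13^2 = 1161875

1161875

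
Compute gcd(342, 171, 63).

342 = 2 · 3² · 19; 171 = 3² · 19; 63 = 3² · 7
gcd takes min exponent of each prime: 3² = 9

9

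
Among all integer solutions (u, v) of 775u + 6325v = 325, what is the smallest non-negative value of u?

131

gcd(775, 6325) = 25 (Euclid: 6325 = 8·775 + 125; 775 = 6·125 + 25; 125 = 5·25 + 0), and 25 | 325.
Extended Euclid: 775·(49) + 6325·(-6) = 25. Scale by 13: u₀ = 637.
General solution u = u₀ + 253t; reducing mod 253 gives u = 131 (and v = -16).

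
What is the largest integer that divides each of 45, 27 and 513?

45 = 3² · 5; 27 = 3³; 513 = 3³ · 19
gcd takes min exponent of each prime: 3² = 9

9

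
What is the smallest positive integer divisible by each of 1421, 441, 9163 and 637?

1421 = 7² · 29; 441 = 3² · 7²; 9163 = 7² · 11 · 17; 637 = 7² · 13
lcm takes max exponent of each prime: 3² · 7² · 11 · 13 · 17 · 29 = 31090059

31090059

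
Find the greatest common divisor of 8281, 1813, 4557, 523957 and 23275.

gcd(8281, 1813): 8281 = 4·1813 + 1029; 1813 = 1·1029 + 784; 1029 = 1·784 + 245; 784 = 3·245 + 49; 245 = 5·49 + 0 → 49
gcd(49, 4557): 4557 = 93·49 + 0 → 49
gcd(49, 523957): 523957 = 10693·49 + 0 → 49
gcd(49, 23275): 23275 = 475·49 + 0 → 49

49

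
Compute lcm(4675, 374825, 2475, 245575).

4675 = 5² · 11 · 17; 374825 = 5² · 11 · 29 · 47; 2475 = 3² · 5² · 11; 245575 = 5² · 11 · 19 · 47
lcm takes max exponent of each prime: 3² · 5² · 11 · 17 · 19 · 29 · 47 = 1089616275

1089616275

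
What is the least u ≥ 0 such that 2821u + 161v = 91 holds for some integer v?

3

gcd(2821, 161) = 7 (Euclid: 2821 = 17·161 + 84; 161 = 1·84 + 77; 84 = 1·77 + 7; 77 = 11·7 + 0), and 7 | 91.
Extended Euclid: 2821·(2) + 161·(-35) = 7. Scale by 13: u₀ = 26.
General solution u = u₀ + 23t; reducing mod 23 gives u = 3 (and v = -52).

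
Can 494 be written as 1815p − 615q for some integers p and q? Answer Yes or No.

No

By Bézout, 1815p − 615q = 494 has integer solutions iff gcd(1815, 615) | 494.
Euclid: 1815 = 2·615 + 585; 615 = 1·585 + 30; 585 = 19·30 + 15; 30 = 2·15 + 0. gcd = 15; 494 mod 15 = 14. No.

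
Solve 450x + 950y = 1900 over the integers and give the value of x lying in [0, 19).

0

Euclid: 950 = 2·450 + 50; 450 = 9·50 + 0 → gcd = 50; 1900 = 50·38.
Back-substitution yields 450·(-2) + 950·(1) = 50, so one solution is x = -2·38 = -76, y = 1·38 = 38.
Solutions in x differ by 950/50 = 19; the one in [0, 19) is -76 mod 19 = 0.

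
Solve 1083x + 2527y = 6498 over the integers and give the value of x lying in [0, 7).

6

gcd(1083, 2527) = 361 (Euclid: 2527 = 2·1083 + 361; 1083 = 3·361 + 0), and 361 | 6498.
Extended Euclid: 1083·(-2) + 2527·(1) = 361. Scale by 18: x₀ = -36.
General solution x = x₀ + 7t; reducing mod 7 gives x = 6 (and y = 0).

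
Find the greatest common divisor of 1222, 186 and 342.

1222 = 2 · 13 · 47; 186 = 2 · 3 · 31; 342 = 2 · 3² · 19
gcd takes min exponent of each prime: 2 = 2

2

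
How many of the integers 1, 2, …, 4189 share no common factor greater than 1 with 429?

429 = 3·11·13. Inclusion–exclusion on these primes:
4189 − ⌊4189/3⌋ − ⌊4189/11⌋ − ⌊4189/13⌋ + ⌊4189/33⌋ + ⌊4189/39⌋ + ⌊4189/143⌋ − ⌊4189/429⌋ = 2344

2344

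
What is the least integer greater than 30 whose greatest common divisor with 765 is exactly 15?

60

gcd(a, 765) = 15 forces 15 | a; write a = 15s. Then gcd(15s, 15·51) = 15·gcd(s, 51), so need gcd(s, 51) = 1.
15s > 30 gives s ≥ 3. The least s ≥ 3 coprime to 51 is 4, so a = 15·4 = 60.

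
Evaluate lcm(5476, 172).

235468

gcd first: 5476 = 31·172 + 144; 172 = 1·144 + 28; 144 = 5·28 + 4; 28 = 7·4 + 0 → gcd = 4
lcm = 5476·172/gcd = 941872/4 = 235468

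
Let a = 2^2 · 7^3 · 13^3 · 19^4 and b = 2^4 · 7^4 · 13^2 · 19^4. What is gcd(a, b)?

30217269628

min exponent per shared prime: 2^2 · 7^3 · 13^2 · 19^4 = 30217269628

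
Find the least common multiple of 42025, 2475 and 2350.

lcm(42025, 2475) = 42025·2475/gcd = 104011875/25 = 4160475
lcm(4160475, 2350) = 4160475·2350/gcd = 9777116250/25 = 391084650

391084650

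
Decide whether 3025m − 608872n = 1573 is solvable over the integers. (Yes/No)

gcd(3025, 608872): 608872 = 201·3025 + 847; 3025 = 3·847 + 484; 847 = 1·484 + 363; 484 = 1·363 + 121; 363 = 3·121 + 0 → 121
121 divides 1573, so a solution exists.

Yes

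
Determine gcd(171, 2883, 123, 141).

gcd(171, 2883): 2883 = 16·171 + 147; 171 = 1·147 + 24; 147 = 6·24 + 3; 24 = 8·3 + 0 → 3
gcd(3, 123): 123 = 41·3 + 0 → 3
gcd(3, 141): 141 = 47·3 + 0 → 3

3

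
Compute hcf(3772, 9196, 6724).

gcd(3772, 9196): 9196 = 2·3772 + 1652; 3772 = 2·1652 + 468; 1652 = 3·468 + 248; 468 = 1·248 + 220; 248 = 1·220 + 28; 220 = 7·28 + 24; 28 = 1·24 + 4; 24 = 6·4 + 0 → 4
gcd(4, 6724): 6724 = 1681·4 + 0 → 4

4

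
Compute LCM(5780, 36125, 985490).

49274500

5780 = 2² · 5 · 17²; 36125 = 5³ · 17²; 985490 = 2 · 5 · 11 · 17² · 31
lcm takes max exponent of each prime: 2² · 5³ · 11 · 17² · 31 = 49274500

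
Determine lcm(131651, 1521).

1184859

gcd first: 131651 = 86·1521 + 845; 1521 = 1·845 + 676; 845 = 1·676 + 169; 676 = 4·169 + 0 → gcd = 169
lcm = 131651·1521/gcd = 200241171/169 = 1184859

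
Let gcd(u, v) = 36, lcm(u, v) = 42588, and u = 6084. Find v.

u·v = gcd·lcm = 36·42588 = 1533168, so v = 1533168/6084 = 252.

252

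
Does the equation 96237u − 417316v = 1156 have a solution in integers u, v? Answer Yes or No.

By Bézout, 96237u − 417316v = 1156 has integer solutions iff gcd(96237, 417316) | 1156.
Euclid: 417316 = 4·96237 + 32368; 96237 = 2·32368 + 31501; 32368 = 1·31501 + 867; 31501 = 36·867 + 289; 867 = 3·289 + 0. gcd = 289; 1156 mod 289 = 0. Yes.

Yes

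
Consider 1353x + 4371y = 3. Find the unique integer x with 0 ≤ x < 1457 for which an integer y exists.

42

Euclid: 4371 = 3·1353 + 312; 1353 = 4·312 + 105; 312 = 2·105 + 102; 105 = 1·102 + 3; 102 = 34·3 + 0 → gcd = 3; 3 = 3·1.
Back-substitution yields 1353·(42) + 4371·(-13) = 3, so one solution is x = 42·1 = 42, y = -13·1 = -13.
Solutions in x differ by 4371/3 = 1457; the one in [0, 1457) is 42 mod 1457 = 42.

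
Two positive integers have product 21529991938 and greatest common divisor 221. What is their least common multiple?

97420778

gcd·lcm = product, so lcm = 21529991938/221 = 97420778.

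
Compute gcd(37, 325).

1

Euclid: 325 = 8·37 + 29; 37 = 1·29 + 8; 29 = 3·8 + 5; 8 = 1·5 + 3; 5 = 1·3 + 2; 3 = 1·2 + 1; 2 = 2·1 + 0. Last nonzero remainder: 1.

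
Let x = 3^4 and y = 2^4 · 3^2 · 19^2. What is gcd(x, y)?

9

min exponent per shared prime: 3^2 = 9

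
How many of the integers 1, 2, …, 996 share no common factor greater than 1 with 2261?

762

Prime factors of 2261: 7, 17, 19. Count integers ≤ 996 divisible by none of them.
By inclusion–exclusion: 996 − ⌊996/7⌋ − ⌊996/17⌋ − ⌊996/19⌋ + ⌊996/119⌋ + ⌊996/133⌋ + ⌊996/323⌋ − ⌊996/2261⌋ = 762.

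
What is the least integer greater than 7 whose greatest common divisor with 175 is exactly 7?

Multiples of 7 above 7: 7·2, 7·3, … . Need the cofactor coprime to 175/7 = 25.
Checking s = 2, 3, … the first with gcd(s, 25) = 1 is s = 2, giving 14.

14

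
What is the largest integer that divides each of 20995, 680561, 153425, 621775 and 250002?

20995 = 5 · 13 · 17 · 19; 680561 = 7² · 17 · 19 · 43; 153425 = 5² · 17 · 19²; 621775 = 5² · 7 · 11 · 17 · 19; 250002 = 2 · 3² · 17 · 19 · 43
gcd takes min exponent of each prime: 17 · 19 = 323

323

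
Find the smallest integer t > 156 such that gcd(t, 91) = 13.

Multiples of 13 above 156: 13·13, 13·14, … . Need the cofactor coprime to 91/13 = 7.
Checking s = 13, 14, … the first with gcd(s, 7) = 1 is s = 13, giving 169.

169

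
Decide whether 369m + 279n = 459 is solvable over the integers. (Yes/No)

Yes

By Bézout, 369m + 279n = 459 has integer solutions iff gcd(369, 279) | 459.
Euclid: 369 = 1·279 + 90; 279 = 3·90 + 9; 90 = 10·9 + 0. gcd = 9; 459 mod 9 = 0. Yes.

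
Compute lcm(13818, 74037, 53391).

164027936982

13818 = 2 · 3 · 7² · 47; 74037 = 3 · 23 · 29 · 37; 53391 = 3 · 13 · 37²
lcm takes max exponent of each prime: 2 · 3 · 7² · 13 · 23 · 29 · 37² · 47 = 164027936982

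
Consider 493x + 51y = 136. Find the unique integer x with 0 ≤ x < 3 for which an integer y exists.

gcd(493, 51) = 17 (Euclid: 493 = 9·51 + 34; 51 = 1·34 + 17; 34 = 2·17 + 0), and 17 | 136.
Extended Euclid: 493·(-1) + 51·(10) = 17. Scale by 8: x₀ = -8.
General solution x = x₀ + 3t; reducing mod 3 gives x = 1 (and y = -7).

1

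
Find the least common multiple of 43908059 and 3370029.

gcd first: 43908059 = 13·3370029 + 97682; 3370029 = 34·97682 + 48841; 97682 = 2·48841 + 0 → gcd = 48841
lcm = 43908059·3370029/gcd = 147971432163711/48841 = 3029656071

3029656071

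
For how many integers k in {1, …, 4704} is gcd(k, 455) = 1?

2978

Prime factors of 455: 5, 7, 13. Count integers ≤ 4704 divisible by none of them.
By inclusion–exclusion: 4704 − ⌊4704/5⌋ − ⌊4704/7⌋ − ⌊4704/13⌋ + ⌊4704/35⌋ + ⌊4704/65⌋ + ⌊4704/91⌋ − ⌊4704/455⌋ = 2978.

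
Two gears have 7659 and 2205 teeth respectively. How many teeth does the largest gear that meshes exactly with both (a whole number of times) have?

7659 = 3² · 23 · 37
2205 = 3² · 5 · 7²
Common: 3² = 9

9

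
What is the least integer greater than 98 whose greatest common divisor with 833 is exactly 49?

147

gcd(a, 833) = 49 forces 49 | a; write a = 49s. Then gcd(49s, 49·17) = 49·gcd(s, 17), so need gcd(s, 17) = 1.
49s > 98 gives s ≥ 3. The least s ≥ 3 coprime to 17 is 3, so a = 49·3 = 147.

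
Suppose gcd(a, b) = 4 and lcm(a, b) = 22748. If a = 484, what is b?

Using ab = gcd(a,b)·lcm(a,b) = 4·22748 = 90992, we get b = 90992/484 = 188.

188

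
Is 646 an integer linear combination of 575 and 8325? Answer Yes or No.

No

By Bézout, 575s + 8325t = 646 has integer solutions iff gcd(575, 8325) | 646.
Euclid: 8325 = 14·575 + 275; 575 = 2·275 + 25; 275 = 11·25 + 0. gcd = 25; 646 mod 25 = 21. No.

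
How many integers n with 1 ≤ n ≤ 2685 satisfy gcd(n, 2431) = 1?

2121

2431 = 11·13·17. Inclusion–exclusion on these primes:
2685 − ⌊2685/11⌋ − ⌊2685/13⌋ − ⌊2685/17⌋ + ⌊2685/143⌋ + ⌊2685/187⌋ + ⌊2685/221⌋ − ⌊2685/2431⌋ = 2121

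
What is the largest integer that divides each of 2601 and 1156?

289

2601 = 3² · 17²
1156 = 2² · 17²
Common: 17² = 289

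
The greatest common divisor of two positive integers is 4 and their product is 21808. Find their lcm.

5452

gcd·lcm = product, so lcm = 21808/4 = 5452.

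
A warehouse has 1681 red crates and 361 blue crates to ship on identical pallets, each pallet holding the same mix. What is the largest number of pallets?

1681 = 41²
361 = 19²
Common: 1 = 1

1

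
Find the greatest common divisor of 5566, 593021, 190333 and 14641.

gcd(5566, 593021): 593021 = 106·5566 + 3025; 5566 = 1·3025 + 2541; 3025 = 1·2541 + 484; 2541 = 5·484 + 121; 484 = 4·121 + 0 → 121
gcd(121, 190333): 190333 = 1573·121 + 0 → 121
gcd(121, 14641): 14641 = 121·121 + 0 → 121

121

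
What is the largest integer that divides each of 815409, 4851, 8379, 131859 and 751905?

815409 = 3² · 7² · 43²; 4851 = 3² · 7² · 11; 8379 = 3² · 7² · 19; 131859 = 3² · 7² · 13 · 23; 751905 = 3² · 5 · 7² · 11 · 31
gcd takes min exponent of each prime: 3² · 7² = 441

441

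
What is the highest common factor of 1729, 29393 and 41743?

247

gcd(1729, 29393): 29393 = 17·1729 + 0 → 1729
gcd(1729, 41743): 41743 = 24·1729 + 247; 1729 = 7·247 + 0 → 247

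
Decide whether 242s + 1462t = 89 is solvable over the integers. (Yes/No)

gcd(242, 1462): 1462 = 6·242 + 10; 242 = 24·10 + 2; 10 = 5·2 + 0 → 2
2 does not divide 89, so a solution does not exist.

No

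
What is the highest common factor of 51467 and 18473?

13

51467 = 13 · 37 · 107
18473 = 7² · 13 · 29
Common: 13 = 13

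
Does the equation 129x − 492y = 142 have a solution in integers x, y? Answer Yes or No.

No

By Bézout, 129x − 492y = 142 has integer solutions iff gcd(129, 492) | 142.
Euclid: 492 = 3·129 + 105; 129 = 1·105 + 24; 105 = 4·24 + 9; 24 = 2·9 + 6; 9 = 1·6 + 3; 6 = 2·3 + 0. gcd = 3; 142 mod 3 = 1. No.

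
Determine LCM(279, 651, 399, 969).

630819

279 = 3² · 31; 651 = 3 · 7 · 31; 399 = 3 · 7 · 19; 969 = 3 · 17 · 19
lcm takes max exponent of each prime: 3² · 7 · 17 · 19 · 31 = 630819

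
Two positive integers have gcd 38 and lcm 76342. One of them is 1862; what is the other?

1558

Using pq = gcd(p,q)·lcm(p,q) = 38·76342 = 2900996, we get q = 2900996/1862 = 1558.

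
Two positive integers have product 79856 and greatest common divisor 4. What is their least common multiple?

19964

For any two positive integers, gcd × lcm equals their product. Hence lcm = 79856 / 4 = 19964.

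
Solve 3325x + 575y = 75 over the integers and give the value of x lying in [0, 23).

Euclid: 3325 = 5·575 + 450; 575 = 1·450 + 125; 450 = 3·125 + 75; 125 = 1·75 + 50; 75 = 1·50 + 25; 50 = 2·25 + 0 → gcd = 25; 75 = 25·3.
Back-substitution yields 3325·(9) + 575·(-52) = 25, so one solution is x = 9·3 = 27, y = -52·3 = -156.
Solutions in x differ by 575/25 = 23; the one in [0, 23) is 27 mod 23 = 4.

4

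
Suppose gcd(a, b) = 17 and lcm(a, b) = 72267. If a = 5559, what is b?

Using ab = gcd(a,b)·lcm(a,b) = 17·72267 = 1228539, we get b = 1228539/5559 = 221.

221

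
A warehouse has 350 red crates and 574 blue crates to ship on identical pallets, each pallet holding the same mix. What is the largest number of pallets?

14

350 = 2 · 5² · 7
574 = 2 · 7 · 41
Common: 2 · 7 = 14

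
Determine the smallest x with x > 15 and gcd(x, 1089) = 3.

1089 = 3·363. Any x with gcd(x, 1089) = 3 is a multiple of 3, say 3s, with s coprime to 363.
Need s > 15/3, so s ≥ 6. First s ≥ 6 with gcd(s, 363) = 1 is s = 7. Thus x = 3·7 = 21.

21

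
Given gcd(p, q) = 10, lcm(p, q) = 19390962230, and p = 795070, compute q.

p·q = gcd·lcm = 10·19390962230 = 193909622300, so q = 193909622300/795070 = 243890.

243890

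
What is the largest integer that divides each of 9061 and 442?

221

9061 = 13 · 17 · 41
442 = 2 · 13 · 17
Common: 13 · 17 = 221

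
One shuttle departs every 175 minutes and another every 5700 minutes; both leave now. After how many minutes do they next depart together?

39900

175 = 5² · 7; 5700 = 2² · 3 · 5² · 19
max exponents: 2² · 3 · 5² · 7 · 19 = 39900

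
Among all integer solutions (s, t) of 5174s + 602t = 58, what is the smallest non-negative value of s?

170

gcd(5174, 602) = 2 (Euclid: 5174 = 8·602 + 358; 602 = 1·358 + 244; 358 = 1·244 + 114; 244 = 2·114 + 16; 114 = 7·16 + 2; 16 = 8·2 + 0), and 2 | 58.
Extended Euclid: 5174·(37) + 602·(-318) = 2. Scale by 29: s₀ = 1073.
General solution s = s₀ + 301k; reducing mod 301 gives s = 170 (and t = -1461).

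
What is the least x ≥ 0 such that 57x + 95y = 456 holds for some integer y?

3

Euclid: 95 = 1·57 + 38; 57 = 1·38 + 19; 38 = 2·19 + 0 → gcd = 19; 456 = 19·24.
Back-substitution yields 57·(2) + 95·(-1) = 19, so one solution is x = 2·24 = 48, y = -1·24 = -24.
Solutions in x differ by 95/19 = 5; the one in [0, 5) is 48 mod 5 = 3.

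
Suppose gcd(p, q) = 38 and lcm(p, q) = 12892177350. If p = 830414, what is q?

589950

p·q = gcd·lcm = 38·12892177350 = 489902739300, so q = 489902739300/830414 = 589950.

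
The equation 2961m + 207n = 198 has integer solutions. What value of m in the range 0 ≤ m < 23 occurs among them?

13

Reduce mod 207: 2961m ≡ 198 (mod 207). With g = gcd(2961, 207) = 9 dividing 198, divide through: 329m ≡ 22 (mod 23).
Since gcd(329, 23) = 1, m ≡ 22·(329)⁻¹ ≡ 13 (mod 23). Smallest non-negative: 13.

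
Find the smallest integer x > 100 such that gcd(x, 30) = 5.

30 = 5·6. Any x with gcd(x, 30) = 5 is a multiple of 5, say 5s, with s coprime to 6.
Need s > 100/5, so s ≥ 21. First s ≥ 21 with gcd(s, 6) = 1 is s = 23. Thus x = 5·23 = 115.

115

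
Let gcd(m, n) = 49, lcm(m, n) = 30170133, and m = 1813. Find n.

m·n = gcd·lcm = 49·30170133 = 1478336517, so n = 1478336517/1813 = 815409.

815409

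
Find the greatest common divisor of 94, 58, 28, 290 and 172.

2

gcd(94, 58): 94 = 1·58 + 36; 58 = 1·36 + 22; 36 = 1·22 + 14; 22 = 1·14 + 8; 14 = 1·8 + 6; 8 = 1·6 + 2; 6 = 3·2 + 0 → 2
gcd(2, 28): 28 = 14·2 + 0 → 2
gcd(2, 290): 290 = 145·2 + 0 → 2
gcd(2, 172): 172 = 86·2 + 0 → 2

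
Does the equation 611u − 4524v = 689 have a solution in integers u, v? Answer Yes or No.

Yes

By Bézout, 611u − 4524v = 689 has integer solutions iff gcd(611, 4524) | 689.
Euclid: 4524 = 7·611 + 247; 611 = 2·247 + 117; 247 = 2·117 + 13; 117 = 9·13 + 0. gcd = 13; 689 mod 13 = 0. Yes.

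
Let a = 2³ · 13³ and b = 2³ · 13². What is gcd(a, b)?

min exponent per shared prime: 2³ · 13² = 1352

1352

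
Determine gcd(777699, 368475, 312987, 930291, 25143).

gcd(777699, 368475): 777699 = 2·368475 + 40749; 368475 = 9·40749 + 1734; 40749 = 23·1734 + 867; 1734 = 2·867 + 0 → 867
gcd(867, 312987): 312987 = 361·867 + 0 → 867
gcd(867, 930291): 930291 = 1073·867 + 0 → 867
gcd(867, 25143): 25143 = 29·867 + 0 → 867

867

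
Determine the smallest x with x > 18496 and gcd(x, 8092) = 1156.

19652

gcd(x, 8092) = 1156 forces 1156 | x; write x = 1156s. Then gcd(1156s, 1156·7) = 1156·gcd(s, 7), so need gcd(s, 7) = 1.
1156s > 18496 gives s ≥ 17. The least s ≥ 17 coprime to 7 is 17, so x = 1156·17 = 19652.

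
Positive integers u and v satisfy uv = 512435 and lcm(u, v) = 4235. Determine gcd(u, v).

From gcd × lcm = uv: gcd = 512435 / 4235 = 121.

121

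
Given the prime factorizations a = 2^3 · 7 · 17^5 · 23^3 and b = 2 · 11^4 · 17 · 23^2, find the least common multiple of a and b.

max exponent per prime: 2^3 · 7 · 11^4 · 17^5 · 23^3 = 14164031455967624

14164031455967624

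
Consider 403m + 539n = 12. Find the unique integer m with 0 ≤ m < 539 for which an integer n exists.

Reduce mod 539: 403m ≡ 12 (mod 539). With g = gcd(403, 539) = 1 dividing 12, divide through: 403m ≡ 12 (mod 539).
Since gcd(403, 539) = 1, m ≡ 12·(403)⁻¹ ≡ 206 (mod 539). Smallest non-negative: 206.

206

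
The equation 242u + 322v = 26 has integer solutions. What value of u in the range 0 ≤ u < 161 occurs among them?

52

Reduce mod 322: 242u ≡ 26 (mod 322). With g = gcd(242, 322) = 2 dividing 26, divide through: 121u ≡ 13 (mod 161).
Since gcd(121, 161) = 1, u ≡ 13·(121)⁻¹ ≡ 52 (mod 161). Smallest non-negative: 52.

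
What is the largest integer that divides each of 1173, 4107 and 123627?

3

gcd(1173, 4107): 4107 = 3·1173 + 588; 1173 = 1·588 + 585; 588 = 1·585 + 3; 585 = 195·3 + 0 → 3
gcd(3, 123627): 123627 = 41209·3 + 0 → 3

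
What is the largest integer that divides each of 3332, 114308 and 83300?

68

gcd(3332, 114308): 114308 = 34·3332 + 1020; 3332 = 3·1020 + 272; 1020 = 3·272 + 204; 272 = 1·204 + 68; 204 = 3·68 + 0 → 68
gcd(68, 83300): 83300 = 1225·68 + 0 → 68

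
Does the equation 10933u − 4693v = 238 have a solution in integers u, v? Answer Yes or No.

No

gcd(10933, 4693): 10933 = 2·4693 + 1547; 4693 = 3·1547 + 52; 1547 = 29·52 + 39; 52 = 1·39 + 13; 39 = 3·13 + 0 → 13
13 does not divide 238, so a solution does not exist.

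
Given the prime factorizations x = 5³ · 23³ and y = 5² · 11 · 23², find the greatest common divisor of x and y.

min exponent per shared prime: 5² · 23² = 13225

13225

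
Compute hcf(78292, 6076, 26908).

78292 = 2² · 23² · 37; 6076 = 2² · 7² · 31; 26908 = 2² · 7 · 31²
gcd takes min exponent of each prime: 2² = 4

4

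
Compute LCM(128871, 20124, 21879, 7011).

128871 = 3⁴ · 37 · 43; 20124 = 2² · 3² · 13 · 43; 21879 = 3² · 11 · 13 · 17; 7011 = 3² · 19 · 41
lcm takes max exponent of each prime: 2² · 3⁴ · 11 · 13 · 17 · 19 · 37 · 41 · 43 = 976197309516

976197309516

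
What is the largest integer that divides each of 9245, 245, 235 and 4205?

gcd(9245, 245): 9245 = 37·245 + 180; 245 = 1·180 + 65; 180 = 2·65 + 50; 65 = 1·50 + 15; 50 = 3·15 + 5; 15 = 3·5 + 0 → 5
gcd(5, 235): 235 = 47·5 + 0 → 5
gcd(5, 4205): 4205 = 841·5 + 0 → 5

5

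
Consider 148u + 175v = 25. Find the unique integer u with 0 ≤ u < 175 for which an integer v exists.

25

Euclid: 175 = 1·148 + 27; 148 = 5·27 + 13; 27 = 2·13 + 1; 13 = 13·1 + 0 → gcd = 1; 25 = 1·25.
Back-substitution yields 148·(-13) + 175·(11) = 1, so one solution is u = -13·25 = -325, v = 11·25 = 275.
Solutions in u differ by 175/1 = 175; the one in [0, 175) is -325 mod 175 = 25.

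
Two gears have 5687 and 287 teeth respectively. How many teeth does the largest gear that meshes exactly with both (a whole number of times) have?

1

Euclid: 5687 = 19·287 + 234; 287 = 1·234 + 53; 234 = 4·53 + 22; 53 = 2·22 + 9; 22 = 2·9 + 4; 9 = 2·4 + 1; 4 = 4·1 + 0. Last nonzero remainder: 1.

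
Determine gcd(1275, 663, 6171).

gcd(1275, 663): 1275 = 1·663 + 612; 663 = 1·612 + 51; 612 = 12·51 + 0 → 51
gcd(51, 6171): 6171 = 121·51 + 0 → 51

51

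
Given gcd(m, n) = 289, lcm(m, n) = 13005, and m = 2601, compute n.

m·n = gcd·lcm = 289·13005 = 3758445, so n = 3758445/2601 = 1445.

1445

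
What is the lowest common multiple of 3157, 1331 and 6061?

lcm(3157, 1331) = 3157·1331/gcd = 4201967/11 = 381997
lcm(381997, 6061) = 381997·6061/gcd = 2315283817/11 = 210480347

210480347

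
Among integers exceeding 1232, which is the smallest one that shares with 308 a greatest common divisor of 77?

1309

gcd(a, 308) = 77 forces 77 | a; write a = 77s. Then gcd(77s, 77·4) = 77·gcd(s, 4), so need gcd(s, 4) = 1.
77s > 1232 gives s ≥ 17. The least s ≥ 17 coprime to 4 is 17, so a = 77·17 = 1309.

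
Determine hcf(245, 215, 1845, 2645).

5

gcd(245, 215): 245 = 1·215 + 30; 215 = 7·30 + 5; 30 = 6·5 + 0 → 5
gcd(5, 1845): 1845 = 369·5 + 0 → 5
gcd(5, 2645): 2645 = 529·5 + 0 → 5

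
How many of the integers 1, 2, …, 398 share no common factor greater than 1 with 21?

Prime factors of 21: 3, 7. Count integers ≤ 398 divisible by none of them.
By inclusion–exclusion: 398 − ⌊398/3⌋ − ⌊398/7⌋ + ⌊398/21⌋ = 228.

228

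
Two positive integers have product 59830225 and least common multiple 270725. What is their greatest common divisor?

221

From gcd × lcm = mn: gcd = 59830225 / 270725 = 221.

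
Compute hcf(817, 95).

817 = 19 · 43
95 = 5 · 19
Common: 19 = 19

19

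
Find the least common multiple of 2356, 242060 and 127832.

12621492520

2356 = 2² · 19 · 31; 242060 = 2² · 5 · 7² · 13 · 19; 127832 = 2³ · 19 · 29²
lcm takes max exponent of each prime: 2³ · 5 · 7² · 13 · 19 · 29² · 31 = 12621492520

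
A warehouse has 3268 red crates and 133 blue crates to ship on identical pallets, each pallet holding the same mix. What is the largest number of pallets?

Euclid: 3268 = 24·133 + 76; 133 = 1·76 + 57; 76 = 1·57 + 19; 57 = 3·19 + 0. Last nonzero remainder: 19.

19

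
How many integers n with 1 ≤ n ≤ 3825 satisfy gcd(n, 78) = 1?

1177

78 = 2·3·13. Inclusion–exclusion on these primes:
3825 − ⌊3825/2⌋ − ⌊3825/3⌋ − ⌊3825/13⌋ + ⌊3825/6⌋ + ⌊3825/26⌋ + ⌊3825/39⌋ − ⌊3825/78⌋ = 1177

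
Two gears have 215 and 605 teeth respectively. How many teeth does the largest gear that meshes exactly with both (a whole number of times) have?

Euclid: 605 = 2·215 + 175; 215 = 1·175 + 40; 175 = 4·40 + 15; 40 = 2·15 + 10; 15 = 1·10 + 5; 10 = 2·5 + 0. Last nonzero remainder: 5.

5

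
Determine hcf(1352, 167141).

169

Euclid: 167141 = 123·1352 + 845; 1352 = 1·845 + 507; 845 = 1·507 + 338; 507 = 1·338 + 169; 338 = 2·169 + 0. Last nonzero remainder: 169.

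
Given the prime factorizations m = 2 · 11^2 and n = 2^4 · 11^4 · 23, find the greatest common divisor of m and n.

min exponent per shared prime: 2 · 11^2 = 242

242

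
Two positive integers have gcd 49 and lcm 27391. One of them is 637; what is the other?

2107

Using ab = gcd(a,b)·lcm(a,b) = 49·27391 = 1342159, we get b = 1342159/637 = 2107.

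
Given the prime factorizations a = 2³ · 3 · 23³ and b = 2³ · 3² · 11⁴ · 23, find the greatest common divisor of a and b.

552

min exponent per shared prime: 2³ · 3 · 23 = 552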